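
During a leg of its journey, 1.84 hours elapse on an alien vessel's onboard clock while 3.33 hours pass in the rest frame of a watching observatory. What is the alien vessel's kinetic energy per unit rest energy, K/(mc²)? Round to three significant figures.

0.810

γ = Δt/Δτ = 3.33/1.84 = 1.80978.
Since K = (γ−1)mc², K/(mc²) = 1.80978 − 1 = 0.810.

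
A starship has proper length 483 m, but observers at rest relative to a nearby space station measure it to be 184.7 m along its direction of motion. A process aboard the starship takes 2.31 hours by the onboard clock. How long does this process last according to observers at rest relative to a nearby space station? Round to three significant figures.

From L = L₀/γ: γ = 483/184.7 = 2.61505.
The same γ dilates the second interval: 2.61505 × 2.31 hours = 6.04 hours.

6.04 hours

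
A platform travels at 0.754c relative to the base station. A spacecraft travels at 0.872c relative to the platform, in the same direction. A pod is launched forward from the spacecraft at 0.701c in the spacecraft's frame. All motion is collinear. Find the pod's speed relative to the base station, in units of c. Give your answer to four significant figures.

0.9966c

Apply u = (u'+v)/(1+u'v) twice. Pod in the platform frame: (0.701+0.872)/(1+0.701·0.872) = 1.573/1.611272 = 0.97625c.
That velocity, transformed to the rest frame of the base station: (0.97625+0.754)/(1+0.97625·0.754) = 1.73025/1.7360925 = 0.99663c.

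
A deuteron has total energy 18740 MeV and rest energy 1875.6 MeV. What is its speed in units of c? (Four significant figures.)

0.9950c

γ = E/(mc²) = 18740/1875.6 = 9.9915.
β = √(1 − 1/γ²) = √(1 − 0.010017) = √0.989983 = 0.9950.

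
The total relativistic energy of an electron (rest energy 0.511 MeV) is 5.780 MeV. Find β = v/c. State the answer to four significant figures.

Total energy E = γmc² gives γ = 5.780/0.511 = 11.311.
Hence β = √(1 − 1/γ²) = √(1 − 0.00781624) = √0.99218376 = 0.9961.

0.9961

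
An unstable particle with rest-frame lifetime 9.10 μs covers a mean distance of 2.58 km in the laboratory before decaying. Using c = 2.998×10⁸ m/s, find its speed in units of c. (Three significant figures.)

d = βγcτ ⇒ βγ = d/(cτ) = 2580 m / (2728.18 m) = 0.94569.
β = (βγ)/√(1+(βγ)²) = 0.94569/√1.89433 = 0.687.

0.687c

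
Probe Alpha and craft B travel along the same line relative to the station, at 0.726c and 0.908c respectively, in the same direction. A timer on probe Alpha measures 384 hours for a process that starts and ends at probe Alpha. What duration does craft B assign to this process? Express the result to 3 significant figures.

Transform probe Alpha's velocity into craft B's frame: (0.726 − 0.908)/(1 − 0.726·0.908) = −0.182/0.340792, so the relative speed is 0.53405c.
γ for this relative speed: γ = 1/√(1 − 0.285209) = 1.1828.
The clock on probe Alpha records proper time, so craft B measures Δt = γΔτ = 1.1828 × 384 = 454 hours.

454 hours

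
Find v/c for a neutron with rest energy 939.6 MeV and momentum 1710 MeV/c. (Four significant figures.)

0.8764

pc/(mc²) = 1710/939.6 = 1.8199 = βγ = β/√(1−β²).
So β² = x²/(1 + x²) with x = 1.8199: x² = 3.31204, β² = 3.31204/4.31204 = 0.768091, β = 0.8764.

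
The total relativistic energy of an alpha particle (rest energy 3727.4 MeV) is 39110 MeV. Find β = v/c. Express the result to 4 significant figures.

0.9954

γ = E/(mc²) = 39110/3727.4 = 10.493.
β = √(1 − 1/γ²) = √(1 − 0.0090824) = √0.9909176 = 0.9954.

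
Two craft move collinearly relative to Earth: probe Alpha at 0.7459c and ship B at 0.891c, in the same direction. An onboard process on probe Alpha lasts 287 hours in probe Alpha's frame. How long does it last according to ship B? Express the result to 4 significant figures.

Speed of probe Alpha in ship B's frame: u = (v_A − v_B)/(1 − v_A v_B/c²) = (0.7459 − 0.891)/(1 − 0.7459×0.891) = −0.1451/0.3354031 = −0.43261; |u| = 0.43261c.
γ for this relative speed: γ = 1/√(1 − 0.187151) = 1.1092.
The clock on probe Alpha records proper time, so ship B measures Δt = γΔτ = 1.1092 × 287 = 318.3 hours.

318.3 hours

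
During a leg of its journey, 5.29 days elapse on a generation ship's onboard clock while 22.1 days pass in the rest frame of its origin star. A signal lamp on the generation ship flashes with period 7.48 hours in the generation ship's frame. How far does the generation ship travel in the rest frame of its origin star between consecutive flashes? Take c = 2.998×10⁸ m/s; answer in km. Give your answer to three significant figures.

γ = Δt/Δτ = 22.1/5.29 = 4.17769.
β = √(1 − 1/γ²) = 0.97093. Lab-frame period = γτ = 4.17769×7.48 hours = 31.249 hours. Distance = βc × γτ = 0.97093 × 2.998×10⁸ m/s × 112496.4 s = 3.2746×10^13 m = 3.27×10^10 km.

3.27×10^10 km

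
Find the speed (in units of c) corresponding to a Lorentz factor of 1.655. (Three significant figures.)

0.797c

β = √(1 − 1/γ²) = √(1 − 1/2.739025) = √0.634907 = 0.797.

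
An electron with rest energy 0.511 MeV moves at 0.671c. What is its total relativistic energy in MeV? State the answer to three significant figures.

γ = 1/√(1 − β²) = 1/√(1 − 0.450241) = 1/√0.549759 = 1/0.741457 = 1.3487.
Total energy: E = γmc² = 1.3487 × 0.511 MeV = 0.689 MeV.

0.689 MeV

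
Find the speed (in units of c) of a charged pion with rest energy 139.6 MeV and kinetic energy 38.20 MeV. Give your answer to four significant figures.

γ = 1 + K/(mc²) = 1 + 38.20/139.6 = 1.2736.
β = √(1 − 1/γ²) = √(1 − 0.616501) = √0.383499 = 0.6193.

0.6193c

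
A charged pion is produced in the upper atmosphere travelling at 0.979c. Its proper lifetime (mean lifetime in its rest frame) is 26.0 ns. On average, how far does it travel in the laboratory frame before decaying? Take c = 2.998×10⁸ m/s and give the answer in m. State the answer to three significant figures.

37.4 m

γ = 1/√(1 − β²) = 1/√(1 − 0.958441) = 1/√0.041559 = 1/0.20386 = 4.9053.
Lab-frame lifetime: Δt = γτ = 4.9053 × 26.0 ns = 127.54 ns.
Distance: d = vΔt = 0.979 × 2.998×10⁸ m/s × 1.2754×10^-7 s = 37.4 m.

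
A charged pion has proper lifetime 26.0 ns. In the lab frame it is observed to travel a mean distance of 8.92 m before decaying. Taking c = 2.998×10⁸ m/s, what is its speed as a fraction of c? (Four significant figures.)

0.7530c

Let x = d/(cτ) = 8.920 m / (2.998×10⁸ m/s × 2.600×10^-8 s) = 1.1444. Since d = βγcτ, x = βγ = β/√(1−β²).
Solving: β² = x²/(1+x²) = 1.30965/2.30965 = 0.567034, so β = 0.7530.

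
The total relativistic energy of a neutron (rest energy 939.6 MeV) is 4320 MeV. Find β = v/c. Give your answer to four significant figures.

0.9761

γ = E/(mc²) = 4320/939.6 = 4.5977.
β = √(1 − 1/γ²) = √(1 − 0.0473063) = √0.9526937 = 0.9761.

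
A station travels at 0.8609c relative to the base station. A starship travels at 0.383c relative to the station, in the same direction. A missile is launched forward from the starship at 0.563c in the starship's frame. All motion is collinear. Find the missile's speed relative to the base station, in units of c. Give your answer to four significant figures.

Apply u = (u'+v)/(1+u'v) twice. Missile in the station frame: (0.563+0.383)/(1+0.563·0.383) = 0.946/1.215629 = 0.7782c.
That velocity, transformed to the rest frame of the base station: (0.7782+0.8609)/(1+0.7782·0.8609) = 1.6391/1.66995238 = 0.98152c.

0.9815c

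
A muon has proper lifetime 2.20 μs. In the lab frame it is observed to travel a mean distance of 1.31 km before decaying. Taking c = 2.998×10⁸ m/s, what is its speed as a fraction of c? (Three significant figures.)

Lab distance = (lab lifetime)·v = γτ·βc, so βγ = d/(cτ) = 1310/(2.998×10⁸ × 2.200×10^-6) = 1.9862.
With βγ = 1.9862: γ² = 1 + (βγ)² = 4.94499, and β = (βγ)/γ = 1.9862/2.22373 = 0.893.

0.893c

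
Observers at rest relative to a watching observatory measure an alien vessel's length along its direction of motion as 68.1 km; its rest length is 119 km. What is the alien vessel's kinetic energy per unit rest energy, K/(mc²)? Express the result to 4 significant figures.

0.7474

Length contraction gives γ = L₀/L = 119/68.1 = 1.74743.
K/(mc²) = γ − 1 = 1.74743 − 1 = 0.7474.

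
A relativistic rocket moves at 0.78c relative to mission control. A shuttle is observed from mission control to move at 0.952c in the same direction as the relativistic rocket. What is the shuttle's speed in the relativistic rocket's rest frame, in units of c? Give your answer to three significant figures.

0.668c

Transform to the relativistic rocket's frame: u' = (u − v)/(1 − uv/c²).
u' = (0.952 − 0.78)/(1 − 0.952×0.78) = 0.172/0.25744 = 0.66812.
Speed in the relativistic rocket's frame: 0.668c (in the same direction).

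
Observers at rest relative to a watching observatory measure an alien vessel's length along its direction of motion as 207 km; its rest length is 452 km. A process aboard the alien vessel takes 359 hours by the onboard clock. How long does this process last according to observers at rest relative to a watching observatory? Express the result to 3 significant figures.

784 hours

Length contraction gives γ = L₀/L = 452/207 = 2.18357.
The same γ dilates the second interval: 2.18357 × 359 hours = 784 hours.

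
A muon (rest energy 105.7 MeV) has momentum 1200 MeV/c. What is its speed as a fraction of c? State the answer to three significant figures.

pc/(mc²) = 1200/105.7 = 11.353 = βγ = β/√(1−β²).
So β² = x²/(1 + x²) with x = 11.353: x² = 128.891, β² = 128.891/129.891 = 0.992301, β = 0.996.

0.996c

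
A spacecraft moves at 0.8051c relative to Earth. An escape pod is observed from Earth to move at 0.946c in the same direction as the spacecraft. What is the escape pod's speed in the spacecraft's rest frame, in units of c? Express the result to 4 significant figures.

0.5911c

Transform to the spacecraft's frame: u' = (u − v)/(1 − uv/c²).
u' = (0.946 − 0.8051)/(1 − 0.946×0.8051) = 0.1409/0.2383754 = 0.59108.
Speed in the spacecraft's frame: 0.5911c (in the same direction).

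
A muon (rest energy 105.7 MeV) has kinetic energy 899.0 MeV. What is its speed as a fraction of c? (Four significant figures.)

0.9945c

K = (γ−1)mc², so γ = 1 + 899.0/105.7 = 9.5052.
Then v/c = √(1 − γ⁻²) = √(1 − 0.0110682) = √0.9889318 = 0.9945.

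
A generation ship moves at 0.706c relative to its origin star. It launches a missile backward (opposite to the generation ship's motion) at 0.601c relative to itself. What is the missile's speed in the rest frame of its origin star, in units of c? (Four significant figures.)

Relativistic velocity addition: u = (u' + v)/(1 + u'v/c²), with u' = −0.601c and v = 0.706c.
Numerator: −0.601 + 0.706 = 0.105. Denominator: 1 + (−0.601)(0.706) = 0.575694.
u = 0.105/0.575694 = 0.18239, so the speed is 0.1824c.

0.1824c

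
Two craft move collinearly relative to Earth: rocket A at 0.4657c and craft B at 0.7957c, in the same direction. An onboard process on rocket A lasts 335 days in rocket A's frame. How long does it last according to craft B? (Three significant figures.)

Transform rocket A's velocity into craft B's frame: (0.4657 − 0.7957)/(1 − 0.4657·0.7957) = −0.33/0.62944251, so the relative speed is 0.52427c.
At |u| = 0.52427c, γ = (1 − 0.274859)^(−1/2) = 1.1743.
The clock on rocket A records proper time, so craft B measures Δt = γΔτ = 1.1743 × 335 = 393 days.

393 days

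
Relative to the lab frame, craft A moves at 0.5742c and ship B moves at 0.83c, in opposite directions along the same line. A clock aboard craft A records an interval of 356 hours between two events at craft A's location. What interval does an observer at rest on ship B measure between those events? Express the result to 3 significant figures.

Transform craft A's velocity into ship B's frame: (0.5742 + 0.83)/(1 + 0.5742·0.83) = 1.4042/1.476586, so the relative speed is 0.95098c.
γ for this relative speed: γ = 1/√(1 − 0.904363) = 3.2336.
The clock on craft A records proper time, so ship B measures Δt = γΔτ = 3.2336 × 356 = 1150 hours.

1150 hours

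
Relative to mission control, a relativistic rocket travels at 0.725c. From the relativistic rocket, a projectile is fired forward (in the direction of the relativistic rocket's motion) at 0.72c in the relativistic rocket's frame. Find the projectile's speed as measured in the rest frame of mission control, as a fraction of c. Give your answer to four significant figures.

Relativistic velocity addition: u = (u' + v)/(1 + u'v/c²), with u' = 0.72c and v = 0.725c.
Numerator: 0.72 + 0.725 = 1.445. Denominator: 1 + (0.72)(0.725) = 1.522.
u = 1.445/1.522 = 0.94941, so the speed is 0.9494c.

0.9494c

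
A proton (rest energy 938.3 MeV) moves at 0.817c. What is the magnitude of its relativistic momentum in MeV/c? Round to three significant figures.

γ = 1/√(1 − β²) = 1/√(1 − 0.667489) = 1/√0.332511 = 1/0.576638 = 1.7342.
Momentum: p = γβ·mc = 1.7342 × 0.817 × 938.3 MeV/c = 1330 MeV/c.

1330 MeV/c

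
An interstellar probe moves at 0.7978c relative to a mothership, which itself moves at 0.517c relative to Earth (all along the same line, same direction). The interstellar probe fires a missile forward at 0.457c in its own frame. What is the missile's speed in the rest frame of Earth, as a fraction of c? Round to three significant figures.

Apply u = (u'+v)/(1+u'v) twice. Missile in the mothership frame: (0.457+0.7978)/(1+0.457·0.7978) = 1.2548/1.3645946 = 0.91954c.
That velocity, transformed to the rest frame of Earth: (0.91954+0.517)/(1+0.91954·0.517) = 1.43654/1.47540218 = 0.97366c.

0.974c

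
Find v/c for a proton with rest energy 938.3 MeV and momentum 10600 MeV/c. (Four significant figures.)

0.9961

pc/(mc²) = 10600/938.3 = 11.297 = βγ = β/√(1−β²).
So β² = x²/(1 + x²) with x = 11.297: x² = 127.622, β² = 127.622/128.622 = 0.992225, β = 0.9961.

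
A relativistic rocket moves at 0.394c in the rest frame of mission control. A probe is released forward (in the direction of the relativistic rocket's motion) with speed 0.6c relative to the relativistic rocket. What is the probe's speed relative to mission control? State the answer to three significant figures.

Relativistic velocity addition: u = (u' + v)/(1 + u'v/c²), with u' = 0.6c and v = 0.394c.
Numerator: 0.6 + 0.394 = 0.994. Denominator: 1 + (0.6)(0.394) = 1.2364.
u = 0.994/1.2364 = 0.80395, so the speed is 0.804c.

0.804c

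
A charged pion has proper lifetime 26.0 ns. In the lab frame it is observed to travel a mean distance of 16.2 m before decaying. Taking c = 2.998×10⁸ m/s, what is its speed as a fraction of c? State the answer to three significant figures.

0.901c

d = βγcτ ⇒ βγ = d/(cτ) = 16.20 m / (7.7948 m) = 2.0783.
β = (βγ)/√(1+(βγ)²) = 2.0783/√5.31933 = 0.901.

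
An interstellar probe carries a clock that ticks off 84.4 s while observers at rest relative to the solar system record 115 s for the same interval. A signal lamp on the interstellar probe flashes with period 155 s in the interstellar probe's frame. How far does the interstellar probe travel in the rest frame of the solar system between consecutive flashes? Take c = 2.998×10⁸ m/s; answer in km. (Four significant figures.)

γ = Δt/Δτ = 115/84.4 = 1.36256.
β = √(1 − 1/γ²) = 0.67924. Lab-frame period = γτ = 1.36256×155 s = 211.2 s. Distance = βc × γτ = 0.67924 × 2.998×10⁸ m/s × 211.2 s = 4.3008×10^10 m = 4.301×10^7 km.

4.301×10^7 km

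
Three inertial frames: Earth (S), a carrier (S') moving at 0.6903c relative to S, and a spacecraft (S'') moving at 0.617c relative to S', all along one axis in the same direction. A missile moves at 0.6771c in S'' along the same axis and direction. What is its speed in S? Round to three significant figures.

Compose velocities in two stages. Stage 1 (into S'): u₁ = (0.6771+0.617)/(1+0.6771×0.617) = 0.91277.
Stage 2 (into S): u = (0.91277+0.6903)/(1+0.91277×0.6903) = 0.98343, so the speed is 0.983c.

0.983c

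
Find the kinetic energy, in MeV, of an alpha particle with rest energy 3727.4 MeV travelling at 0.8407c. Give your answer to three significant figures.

3160 MeV

With β = 0.8407, γ = 1/√(1 − 0.8407²) = 1/√0.29322351 = 1.84672.
Kinetic energy: K = (γ − 1)mc² = (1.84672 − 1) × 3727.4 MeV = 0.84672 × 3727.4 = 3160 MeV.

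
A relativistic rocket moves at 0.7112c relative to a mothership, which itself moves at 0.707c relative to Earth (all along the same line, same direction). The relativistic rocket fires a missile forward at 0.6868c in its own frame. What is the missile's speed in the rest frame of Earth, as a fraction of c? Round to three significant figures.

0.989c

Apply u = (u'+v)/(1+u'v) twice. Missile in the mothership frame: (0.6868+0.7112)/(1+0.6868·0.7112) = 1.398/1.48845216 = 0.93923c.
That velocity, transformed to the rest frame of Earth: (0.93923+0.707)/(1+0.93923·0.707) = 1.64623/1.66403561 = 0.9893c.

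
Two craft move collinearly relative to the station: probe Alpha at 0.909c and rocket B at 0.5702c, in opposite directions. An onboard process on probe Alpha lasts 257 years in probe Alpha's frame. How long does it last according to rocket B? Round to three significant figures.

1140 years

Transform probe Alpha's velocity into rocket B's frame: (0.909 + 0.5702)/(1 + 0.909·0.5702) = 1.4792/1.5183118, so the relative speed is 0.97424c.
γ for this relative speed: γ = 1/√(1 − 0.949144) = 4.4343.
Probe Alpha's interval is proper; time dilation gives Δt_B = γΔτ = 4.4343 × 257 years = 1140 years.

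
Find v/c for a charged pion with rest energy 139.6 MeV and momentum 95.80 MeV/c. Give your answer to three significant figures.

0.566

pc/(mc²) = 95.80/139.6 = 0.68625 = βγ = β/√(1−β²).
So β² = x²/(1 + x²) with x = 0.68625: x² = 0.470939, β² = 0.470939/1.470939 = 0.320162, β = 0.566.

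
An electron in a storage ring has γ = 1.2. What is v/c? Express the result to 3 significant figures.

β = √(1 − 1/γ²) = √(1 − 1/1.44) = √0.305556 = 0.553.

0.553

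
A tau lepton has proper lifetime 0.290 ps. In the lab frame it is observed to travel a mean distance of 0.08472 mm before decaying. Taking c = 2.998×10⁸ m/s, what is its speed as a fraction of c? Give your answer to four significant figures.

0.6979c

Let x = d/(cτ) = 8.472×10^-5 m / (2.998×10⁸ m/s × 2.900×10^-13 s) = 0.97444. Since d = βγcτ, x = βγ = β/√(1−β²).
Solving: β² = x²/(1+x²) = 0.949533/1.949533 = 0.487057, so β = 0.6979.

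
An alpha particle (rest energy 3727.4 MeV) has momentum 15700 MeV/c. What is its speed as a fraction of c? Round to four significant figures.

βγ = pc/(mc²) = 15700/3727.4 = 4.2121.
Since γ² = 1 + (βγ)² = 18.7418, γ = √18.7418 = 4.32918, and β = (βγ)/γ = 4.2121/4.32918 = 0.9730.

0.9730c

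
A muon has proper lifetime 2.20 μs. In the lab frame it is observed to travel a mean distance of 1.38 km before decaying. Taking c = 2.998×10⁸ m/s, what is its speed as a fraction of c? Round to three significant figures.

Lab distance = (lab lifetime)·v = γτ·βc, so βγ = d/(cτ) = 1380/(2.998×10⁸ × 2.200×10^-6) = 2.0923.
With βγ = 2.0923: γ² = 1 + (βγ)² = 5.37772, and β = (βγ)/γ = 2.0923/2.31899 = 0.902.

0.902c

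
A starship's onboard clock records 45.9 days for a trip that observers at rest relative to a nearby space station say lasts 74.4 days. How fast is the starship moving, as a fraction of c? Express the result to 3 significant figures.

γ = Δt/Δτ = 74.4/45.9 = 1.6209.
β = √(1 − 1/γ²) = √(1 − 0.380616) = √0.619384 = 0.787.

0.787c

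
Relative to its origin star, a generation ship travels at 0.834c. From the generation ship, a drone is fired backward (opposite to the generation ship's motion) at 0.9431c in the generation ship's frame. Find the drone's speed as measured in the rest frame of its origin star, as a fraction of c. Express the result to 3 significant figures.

0.511c

Relativistic velocity addition: u = (u' + v)/(1 + u'v/c²), with u' = −0.9431c and v = 0.834c.
Numerator: −0.9431 + 0.834 = −0.1091. Denominator: 1 + (−0.9431)(0.834) = 0.2134546.
u = −0.1091/0.2134546 = −0.51112, so the speed is 0.511c.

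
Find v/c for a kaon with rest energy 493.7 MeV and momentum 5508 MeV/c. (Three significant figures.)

0.996

pc/(mc²) = 5508/493.7 = 11.157 = βγ = β/√(1−β²).
So β² = x²/(1 + x²) with x = 11.157: x² = 124.479, β² = 124.479/125.479 = 0.992031, β = 0.996.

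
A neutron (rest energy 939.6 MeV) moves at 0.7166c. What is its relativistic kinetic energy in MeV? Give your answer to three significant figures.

Lorentz factor: γ = (1 − 0.51351556)^(−1/2) = 1.43372.
Kinetic energy: K = (γ − 1)mc² = (1.43372 − 1) × 939.6 MeV = 0.43372 × 939.6 = 408 MeV.

408 MeV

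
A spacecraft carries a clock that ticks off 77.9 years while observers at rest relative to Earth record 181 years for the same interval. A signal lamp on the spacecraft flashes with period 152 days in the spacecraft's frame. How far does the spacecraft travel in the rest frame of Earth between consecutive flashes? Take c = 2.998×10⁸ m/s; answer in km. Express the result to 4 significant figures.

From Δt = γΔτ: γ = 181/77.9 = 2.32349.
β = √(1 − 1/γ²) = 0.90264. Lab-frame period = γτ = 2.32349×152 days = 353.17 days. Distance = βc × γτ = 0.90264 × 2.998×10⁸ m/s × 30513888 s = 8.2574×10^15 m = 8.257×10^12 km.

8.257×10^12 km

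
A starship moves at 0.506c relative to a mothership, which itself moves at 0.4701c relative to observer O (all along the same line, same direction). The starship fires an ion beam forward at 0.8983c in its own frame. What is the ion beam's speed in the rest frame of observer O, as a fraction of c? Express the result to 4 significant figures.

First combine the ion beam and starship (S''→S'): u₁ = (0.8983 + 0.506)/(1 + 0.8983×0.506) = 1.4043/1.4545398 = 0.96546.
Then combine with the mothership (S'→S): u = (0.96546 + 0.4701)/(1 + 0.96546×0.4701) = 1.43556/1.453862746 = 0.98741.

0.9874c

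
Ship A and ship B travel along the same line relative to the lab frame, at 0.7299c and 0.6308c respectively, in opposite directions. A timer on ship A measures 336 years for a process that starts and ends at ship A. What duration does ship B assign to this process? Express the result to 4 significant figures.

Speed of ship A in ship B's frame: u = (v_A + v_B)/(1 + v_A v_B/c²) = (0.7299 + 0.6308)/(1 + 0.7299×0.6308) = 1.3607/1.46042092 = 0.93172; |u| = 0.93172c.
γ for this relative speed: γ = 1/√(1 − 0.868102) = 2.7535.
Ship A's interval is proper; time dilation gives Δt_B = γΔτ = 2.7535 × 336 years = 925.2 years.

925.2 years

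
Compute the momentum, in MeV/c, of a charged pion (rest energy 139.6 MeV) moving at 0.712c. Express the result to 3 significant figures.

142 MeV/c

γ = 1/√(1 − β²) = 1/√(1 − 0.506944) = 1/√0.493056 = 1/0.702179 = 1.4241.
Momentum: p = γβ·mc = 1.4241 × 0.712 × 139.6 MeV/c = 142 MeV/c.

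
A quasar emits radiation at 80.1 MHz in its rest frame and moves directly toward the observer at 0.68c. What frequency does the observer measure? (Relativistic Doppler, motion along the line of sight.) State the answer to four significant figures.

183.5 MHz

Relativistic Doppler (source moving toward): f_obs = f_src · √((1+β)/(1−β)).
With β = 0.68: factor = √(1.68/0.32) = 2.2913.
f_obs = 80.1 × 2.2913 = 183.5 MHz.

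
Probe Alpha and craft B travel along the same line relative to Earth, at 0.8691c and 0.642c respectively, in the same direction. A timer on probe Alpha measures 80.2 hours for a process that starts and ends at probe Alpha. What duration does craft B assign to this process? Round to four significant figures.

93.48 hours

Transform probe Alpha's velocity into craft B's frame: (0.8691 − 0.642)/(1 − 0.8691·0.642) = 0.2271/0.4420378, so the relative speed is 0.51376c.
γ for this relative speed: γ = 1/√(1 − 0.263949) = 1.1656.
The clock on probe Alpha records proper time, so craft B measures Δt = γΔτ = 1.1656 × 80.2 = 93.48 hours.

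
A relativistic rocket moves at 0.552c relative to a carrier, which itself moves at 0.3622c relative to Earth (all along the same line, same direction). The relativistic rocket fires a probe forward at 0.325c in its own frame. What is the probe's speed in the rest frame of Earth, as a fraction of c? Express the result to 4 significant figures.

Compose velocities in two stages. Stage 1 (into S'): u₁ = (0.325+0.552)/(1+0.325×0.552) = 0.7436.
Stage 2 (into S): u = (0.7436+0.3622)/(1+0.7436×0.3622) = 0.87117, so the speed is 0.8712c.

0.8712c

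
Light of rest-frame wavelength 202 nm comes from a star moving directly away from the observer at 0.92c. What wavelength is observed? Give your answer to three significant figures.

990 nm

Relativistic Doppler for wavelength: λ_obs = λ_src · √((1+β)/(1−β)).
With β = 0.92: factor = √(1.92/0.08) = 4.899.
λ_obs = 202 × 4.899 = 990 nm.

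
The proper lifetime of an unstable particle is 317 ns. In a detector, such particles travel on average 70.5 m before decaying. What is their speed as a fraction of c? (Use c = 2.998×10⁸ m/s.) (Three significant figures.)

Let x = d/(cτ) = 70.50 m / (2.998×10⁸ m/s × 3.170×10^-7 s) = 0.74182. Since d = βγcτ, x = βγ = β/√(1−β²).
Solving: β² = x²/(1+x²) = 0.550297/1.550297 = 0.354962, so β = 0.596.

0.596c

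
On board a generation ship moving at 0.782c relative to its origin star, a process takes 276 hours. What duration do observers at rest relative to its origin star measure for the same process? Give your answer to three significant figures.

443 hours

γ = 1/√(1 − β²) = 1/√(1 − 0.611524) = 1/√0.388476 = 1/0.623278 = 1.6044.
Time dilation: Δt = γ·Δτ = 1.6044 × 276 = 443 hours.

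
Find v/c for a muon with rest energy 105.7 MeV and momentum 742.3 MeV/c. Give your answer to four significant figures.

pc/(mc²) = 742.3/105.7 = 7.0227 = βγ = β/√(1−β²).
So β² = x²/(1 + x²) with x = 7.0227: x² = 49.3183, β² = 49.3183/50.3183 = 0.980127, β = 0.9900.

0.9900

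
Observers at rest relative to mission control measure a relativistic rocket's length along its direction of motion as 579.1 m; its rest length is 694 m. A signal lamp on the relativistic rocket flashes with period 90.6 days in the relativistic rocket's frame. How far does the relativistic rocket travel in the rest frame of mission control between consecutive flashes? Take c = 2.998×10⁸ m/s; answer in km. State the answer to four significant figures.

From L = L₀/γ: γ = 694/579.1 = 1.19841.
β = √(1 − 1/γ²) = 0.5511. Lab-frame period = γτ = 1.19841×90.6 days = 108.58 days. Distance = βc × γτ = 0.5511 × 2.998×10⁸ m/s × 9381312 s = 1.5500×10^15 m = 1.550×10^12 km.

1.550×10^12 km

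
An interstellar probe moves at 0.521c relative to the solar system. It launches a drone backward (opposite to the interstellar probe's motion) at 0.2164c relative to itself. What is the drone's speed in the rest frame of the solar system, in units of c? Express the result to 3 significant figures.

In units of c, u = (u' + v)/(1 + u'v) with u' = −0.2164 and v = 0.521.
Numerator: −0.2164 + 0.521 = 0.3046. Denominator: 1 + (−0.2164)(0.521) = 0.8872556.
u = 0.3046/0.8872556 = 0.34331, so the speed is 0.343c.

0.343c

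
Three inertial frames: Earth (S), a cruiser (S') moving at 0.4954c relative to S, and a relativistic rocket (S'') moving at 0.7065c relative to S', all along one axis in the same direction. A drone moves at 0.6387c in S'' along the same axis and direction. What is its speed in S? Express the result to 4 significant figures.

0.9747c

Apply u = (u'+v)/(1+u'v) twice. Drone in the cruiser frame: (0.6387+0.7065)/(1+0.6387·0.7065) = 1.3452/1.45124155 = 0.92693c.
That velocity, transformed to the rest frame of Earth: (0.92693+0.4954)/(1+0.92693·0.4954) = 1.42233/1.459201122 = 0.97473c.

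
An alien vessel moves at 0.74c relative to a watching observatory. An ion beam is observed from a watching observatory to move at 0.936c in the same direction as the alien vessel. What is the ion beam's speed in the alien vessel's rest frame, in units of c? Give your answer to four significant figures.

Transform to the alien vessel's frame: u' = (u − v)/(1 − uv/c²).
u' = (0.936 − 0.74)/(1 − 0.936×0.74) = 0.196/0.30736 = 0.63769.
Speed in the alien vessel's frame: 0.6377c (in the same direction).

0.6377c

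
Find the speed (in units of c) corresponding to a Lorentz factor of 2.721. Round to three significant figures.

0.930c

β = √(1 − 1/γ²) = √(1 − 1/7.403841) = √0.864935 = 0.930.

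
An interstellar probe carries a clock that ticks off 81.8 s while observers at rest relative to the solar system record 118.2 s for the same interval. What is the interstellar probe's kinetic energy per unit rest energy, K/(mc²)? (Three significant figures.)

γ = Δt/Δτ = 118.2/81.8 = 1.44499.
Since K = (γ−1)mc², K/(mc²) = 1.44499 − 1 = 0.445.

0.445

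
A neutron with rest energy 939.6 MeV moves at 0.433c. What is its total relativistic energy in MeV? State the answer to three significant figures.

γ = 1/√(1 − β²) = 1/√(1 − 0.187489) = 1/√0.812511 = 1/0.901394 = 1.1094.
Total energy: E = γmc² = 1.1094 × 939.6 MeV = 1040 MeV.

1040 MeV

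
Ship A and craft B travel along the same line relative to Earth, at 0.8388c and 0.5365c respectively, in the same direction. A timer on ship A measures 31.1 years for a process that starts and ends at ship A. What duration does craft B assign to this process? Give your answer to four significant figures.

The velocity of ship A relative to craft B is (0.8388 − 0.5365)c / (1 − 0.8388×0.5365) = 0.54965c; relative speed 0.54965c.
At |u| = 0.54965c, γ = (1 − 0.302115)^(−1/2) = 1.197.
The clock on ship A records proper time, so craft B measures Δt = γΔτ = 1.197 × 31.1 = 37.23 years.

37.23 years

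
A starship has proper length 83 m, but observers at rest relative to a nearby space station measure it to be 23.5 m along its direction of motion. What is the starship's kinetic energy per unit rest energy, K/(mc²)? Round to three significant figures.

Length contraction gives γ = L₀/L = 83/23.5 = 3.53191.
K/(mc²) = γ − 1 = 3.53191 − 1 = 2.53.

2.53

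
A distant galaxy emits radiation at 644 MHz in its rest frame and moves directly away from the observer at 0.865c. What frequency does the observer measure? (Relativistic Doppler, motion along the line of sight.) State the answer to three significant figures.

173 MHz

Relativistic Doppler (source moving away): f_obs = f_src · √((1−β)/(1+β)).
With β = 0.865: factor = √(0.135/1.865) = 0.26905.
f_obs = 644 × 0.26905 = 173 MHz.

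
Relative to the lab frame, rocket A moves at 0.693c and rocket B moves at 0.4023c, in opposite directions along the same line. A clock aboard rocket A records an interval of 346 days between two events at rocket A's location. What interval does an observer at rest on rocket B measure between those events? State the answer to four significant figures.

Speed of rocket A in rocket B's frame: u = (v_A + v_B)/(1 + v_A v_B/c²) = (0.693 + 0.4023)/(1 + 0.693×0.4023) = 1.0953/1.2787939 = 0.85651; |u| = 0.85651c.
γ for this relative speed: γ = 1/√(1 − 0.733609) = 1.9375.
Rocket A's interval is proper; time dilation gives Δt_B = γΔτ = 1.9375 × 346 days = 670.4 days.

670.4 days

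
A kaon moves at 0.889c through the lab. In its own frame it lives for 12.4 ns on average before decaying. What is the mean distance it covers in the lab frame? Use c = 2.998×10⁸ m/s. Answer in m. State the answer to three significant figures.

γ = 1/√(1 − β²) = 1/√(1 − 0.790321) = 1/√0.209679 = 1/0.457907 = 2.1838.
Lab-frame lifetime: Δt = γτ = 2.1838 × 12.4 ns = 27.079 ns.
Distance: d = vΔt = 0.889 × 2.998×10⁸ m/s × 2.7079×10^-8 s = 7.22 m.

7.22 m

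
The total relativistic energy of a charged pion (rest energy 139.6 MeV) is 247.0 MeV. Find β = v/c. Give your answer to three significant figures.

0.825

Total energy E = γmc² gives γ = 247.0/139.6 = 1.7693.
Hence β = √(1 − 1/γ²) = √(1 − 0.319446) = √0.680554 = 0.825.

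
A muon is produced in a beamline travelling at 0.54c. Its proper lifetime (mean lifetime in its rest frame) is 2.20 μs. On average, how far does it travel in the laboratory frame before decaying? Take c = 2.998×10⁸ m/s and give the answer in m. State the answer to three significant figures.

423 m

β² = 0.2916, so γ = 1/√0.7084 = 1.1881.
Lab-frame lifetime: Δt = γτ = 1.1881 × 2.20 μs = 2.6138 μs.
Distance: d = vΔt = 0.54 × 2.998×10⁸ m/s × 2.6138×10^-6 s = 423 m.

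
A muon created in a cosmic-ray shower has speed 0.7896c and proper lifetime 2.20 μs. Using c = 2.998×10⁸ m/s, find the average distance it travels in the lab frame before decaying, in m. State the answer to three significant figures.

849 m

Lorentz factor: γ = (1 − 0.62346816)^(−1/2) = 1.6297.
Lab-frame lifetime: Δt = γτ = 1.6297 × 2.20 μs = 3.5853 μs.
Distance: d = vΔt = 0.7896 × 2.998×10⁸ m/s × 3.5853×10^-6 s = 849 m.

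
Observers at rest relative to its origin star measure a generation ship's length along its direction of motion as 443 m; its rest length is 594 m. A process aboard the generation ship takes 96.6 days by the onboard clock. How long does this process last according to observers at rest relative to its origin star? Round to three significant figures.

130 days

From L = L₀/γ: γ = 594/443 = 1.34086.
Δt = γΔτ = 1.34086 × 96.6 = 130 days.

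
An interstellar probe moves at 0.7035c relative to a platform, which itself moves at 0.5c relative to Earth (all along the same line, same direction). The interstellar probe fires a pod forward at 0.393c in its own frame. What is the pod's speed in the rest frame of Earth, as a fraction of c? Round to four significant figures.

0.9507c

Apply u = (u'+v)/(1+u'v) twice. Pod in the platform frame: (0.393+0.7035)/(1+0.393·0.7035) = 1.0965/1.2764755 = 0.85901c.
That velocity, transformed to the rest frame of Earth: (0.85901+0.5)/(1+0.85901·0.5) = 1.35901/1.429505 = 0.95069c.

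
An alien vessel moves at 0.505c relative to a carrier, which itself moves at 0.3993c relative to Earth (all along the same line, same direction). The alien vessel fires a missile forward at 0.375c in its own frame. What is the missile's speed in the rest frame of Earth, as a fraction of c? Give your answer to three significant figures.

Apply u = (u'+v)/(1+u'v) twice. Missile in the carrier frame: (0.375+0.505)/(1+0.375·0.505) = 0.88/1.189375 = 0.73988c.
That velocity, transformed to the rest frame of Earth: (0.73988+0.3993)/(1+0.73988·0.3993) = 1.13918/1.295434084 = 0.87938c.

0.879c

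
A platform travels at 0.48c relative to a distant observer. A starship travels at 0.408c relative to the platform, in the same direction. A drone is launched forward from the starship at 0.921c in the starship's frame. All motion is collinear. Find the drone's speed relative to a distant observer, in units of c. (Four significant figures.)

0.9879c

Compose velocities in two stages. Stage 1 (into S'): u₁ = (0.921+0.408)/(1+0.921×0.408) = 0.96601.
Stage 2 (into S): u = (0.96601+0.48)/(1+0.96601×0.48) = 0.98792, so the speed is 0.9879c.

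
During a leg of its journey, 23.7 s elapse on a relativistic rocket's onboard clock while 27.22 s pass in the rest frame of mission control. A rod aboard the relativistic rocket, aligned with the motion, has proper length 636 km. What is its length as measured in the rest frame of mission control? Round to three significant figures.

554 km

From Δt = γΔτ: γ = 27.22/23.7 = 1.14852.
L = L₀/γ = 636/1.14852 = 554 km.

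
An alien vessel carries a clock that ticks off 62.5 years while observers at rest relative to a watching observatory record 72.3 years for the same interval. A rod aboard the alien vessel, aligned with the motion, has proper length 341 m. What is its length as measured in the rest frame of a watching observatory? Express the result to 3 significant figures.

From Δt = γΔτ: γ = 72.3/62.5 = 1.1568.
The rod contracts by the same γ: 341 m / 1.1568 = 295 m.

295 m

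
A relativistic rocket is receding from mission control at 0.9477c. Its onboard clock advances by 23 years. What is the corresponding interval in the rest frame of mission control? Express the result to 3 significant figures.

γ = 1/√(1 − β²) = 1/√(1 − 0.89813529) = 1/√0.10186471 = 1/0.319163 = 3.1332.
Time dilation: Δt = γ·Δτ = 3.1332 × 23 = 72.1 years.

72.1 years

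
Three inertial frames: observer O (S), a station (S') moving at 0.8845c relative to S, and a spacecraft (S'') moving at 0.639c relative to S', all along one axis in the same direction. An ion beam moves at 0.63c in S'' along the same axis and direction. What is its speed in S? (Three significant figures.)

0.994c

Compose velocities in two stages. Stage 1 (into S'): u₁ = (0.63+0.639)/(1+0.63×0.639) = 0.90477.
Stage 2 (into S): u = (0.90477+0.8845)/(1+0.90477×0.8845) = 0.99389, so the speed is 0.994c.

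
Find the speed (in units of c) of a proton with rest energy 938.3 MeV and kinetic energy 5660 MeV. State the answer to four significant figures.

0.9898c

γ = 1 + K/(mc²) = 1 + 5660/938.3 = 7.0322.
β = √(1 − 1/γ²) = √(1 − 0.0202217) = √0.9797783 = 0.9898.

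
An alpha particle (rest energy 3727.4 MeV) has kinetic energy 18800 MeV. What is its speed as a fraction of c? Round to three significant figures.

0.986c

K = (γ−1)mc², so γ = 1 + 18800/3727.4 = 6.0437.
Then v/c = √(1 − γ⁻²) = √(1 − 0.0273775) = √0.9726225 = 0.986.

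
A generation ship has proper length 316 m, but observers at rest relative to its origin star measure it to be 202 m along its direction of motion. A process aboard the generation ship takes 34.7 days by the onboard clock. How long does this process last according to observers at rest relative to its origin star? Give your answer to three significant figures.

Length contraction gives γ = L₀/L = 316/202 = 1.56436.
Δt = γΔτ = 1.56436 × 34.7 = 54.3 days.

54.3 days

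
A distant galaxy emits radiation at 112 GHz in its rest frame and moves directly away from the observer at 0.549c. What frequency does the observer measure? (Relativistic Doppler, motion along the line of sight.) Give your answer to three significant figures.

60.4 GHz

Relativistic Doppler (source moving away): f_obs = f_src · √((1−β)/(1+β)).
With β = 0.549: factor = √(0.451/1.549) = 0.53959.
f_obs = 112 × 0.53959 = 60.4 GHz.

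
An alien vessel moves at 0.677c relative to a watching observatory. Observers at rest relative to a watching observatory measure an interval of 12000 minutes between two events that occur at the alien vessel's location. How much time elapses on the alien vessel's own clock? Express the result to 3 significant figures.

With β = 0.677, γ = 1/√(1 − 0.677²) = 1/√0.541671 = 1.3587.
The moving clock records proper time: Δτ = Δt/γ = 12000/1.3587 = 8830 minutes.

8830 minutes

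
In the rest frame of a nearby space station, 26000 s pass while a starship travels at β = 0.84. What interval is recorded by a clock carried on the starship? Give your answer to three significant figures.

14100 s

Lorentz factor: γ = (1 − 0.7056)^(−1/2) = 1.843.
The moving clock records proper time: Δτ = Δt/γ = 26000/1.843 = 14100 s.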